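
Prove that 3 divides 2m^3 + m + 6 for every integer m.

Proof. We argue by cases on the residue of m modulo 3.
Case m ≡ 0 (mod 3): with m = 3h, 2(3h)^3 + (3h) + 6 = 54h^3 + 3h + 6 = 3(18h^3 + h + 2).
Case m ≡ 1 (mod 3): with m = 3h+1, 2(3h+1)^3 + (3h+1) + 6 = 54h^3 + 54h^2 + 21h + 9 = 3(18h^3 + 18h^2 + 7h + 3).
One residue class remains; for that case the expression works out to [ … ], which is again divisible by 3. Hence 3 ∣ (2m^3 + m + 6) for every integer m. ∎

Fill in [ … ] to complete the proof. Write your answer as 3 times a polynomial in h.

Only m ≡ 2 (mod 3) is unaccounted for. Put m = 3h+2:
2(3h+2)^3 + (3h+2) + 6 expands to 54h^3 + 108h^2 + 75h + 24,
and factoring out 3 leaves 3(18h^3 + 36h^2 + 25h + 8).

3(18h^3 + 36h^2 + 25h + 8)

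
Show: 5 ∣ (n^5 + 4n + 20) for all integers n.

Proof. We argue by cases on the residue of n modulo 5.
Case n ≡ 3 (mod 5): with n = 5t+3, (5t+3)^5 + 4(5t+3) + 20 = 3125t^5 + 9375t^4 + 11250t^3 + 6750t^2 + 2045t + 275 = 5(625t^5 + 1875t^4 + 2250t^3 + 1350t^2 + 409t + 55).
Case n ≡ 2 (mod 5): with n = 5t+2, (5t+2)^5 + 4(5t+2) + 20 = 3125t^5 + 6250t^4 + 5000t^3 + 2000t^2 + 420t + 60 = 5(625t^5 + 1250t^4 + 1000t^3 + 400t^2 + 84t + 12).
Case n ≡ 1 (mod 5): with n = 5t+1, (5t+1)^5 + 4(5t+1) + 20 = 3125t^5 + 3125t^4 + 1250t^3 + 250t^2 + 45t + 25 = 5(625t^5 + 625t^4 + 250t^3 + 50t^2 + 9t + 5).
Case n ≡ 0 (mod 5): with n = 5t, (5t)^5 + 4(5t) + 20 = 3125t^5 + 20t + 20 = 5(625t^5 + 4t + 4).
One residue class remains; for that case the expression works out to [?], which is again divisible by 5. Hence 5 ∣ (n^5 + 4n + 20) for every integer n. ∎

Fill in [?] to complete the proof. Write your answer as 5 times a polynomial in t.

Only n ≡ 4 (mod 5) is unaccounted for. Put n = 5t+4:
(5t+4)^5 + 4(5t+4) + 20 expands to 3125t^5 + 12500t^4 + 20000t^3 + 16000t^2 + 6420t + 1060,
and factoring out 5 leaves 5(625t^5 + 2500t^4 + 4000t^3 + 3200t^2 + 1284t + 212).

5(625t^5 + 2500t^4 + 4000t^3 + 3200t^2 + 1284t + 212)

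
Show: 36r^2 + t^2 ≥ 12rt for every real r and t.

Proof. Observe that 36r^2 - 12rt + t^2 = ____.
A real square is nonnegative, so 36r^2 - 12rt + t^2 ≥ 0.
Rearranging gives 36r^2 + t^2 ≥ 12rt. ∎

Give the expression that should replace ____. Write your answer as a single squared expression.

The leading and trailing coefficients are 6^2 and 1^2, and 12 = 2·6·1, so the trinomial is (6r - t)^2.
Hence 36r^2 - 12rt + t^2 ≥ 0.

(6r - t)^2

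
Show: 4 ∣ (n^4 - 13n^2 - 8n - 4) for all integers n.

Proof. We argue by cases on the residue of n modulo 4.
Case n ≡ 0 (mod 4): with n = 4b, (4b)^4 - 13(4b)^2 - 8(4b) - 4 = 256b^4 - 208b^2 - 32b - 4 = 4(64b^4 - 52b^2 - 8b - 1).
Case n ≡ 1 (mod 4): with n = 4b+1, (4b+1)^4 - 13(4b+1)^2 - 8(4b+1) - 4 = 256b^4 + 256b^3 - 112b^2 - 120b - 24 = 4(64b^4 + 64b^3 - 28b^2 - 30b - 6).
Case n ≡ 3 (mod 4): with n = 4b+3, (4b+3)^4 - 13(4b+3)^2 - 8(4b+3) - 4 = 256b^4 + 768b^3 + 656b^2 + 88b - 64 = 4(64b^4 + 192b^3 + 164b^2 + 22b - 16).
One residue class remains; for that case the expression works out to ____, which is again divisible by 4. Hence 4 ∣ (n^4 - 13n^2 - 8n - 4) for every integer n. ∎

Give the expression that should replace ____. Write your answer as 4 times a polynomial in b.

4(64b^4 + 128b^3 + 44b^2 - 28b - 14)

The residues treated are {0, 1, 3}, so the missing case is n ≡ 2 (mod 4); write n = 4b+2.
Then (4b+2)^4 - 13(4b+2)^2 - 8(4b+2) - 4 = 256b^4 + 512b^3 + 176b^2 - 112b - 56 = 4(64b^4 + 128b^3 + 44b^2 - 28b - 14).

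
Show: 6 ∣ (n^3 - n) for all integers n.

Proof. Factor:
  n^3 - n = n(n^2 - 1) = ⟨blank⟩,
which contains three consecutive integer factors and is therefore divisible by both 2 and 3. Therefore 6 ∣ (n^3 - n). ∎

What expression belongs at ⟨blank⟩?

(n - 1)n(n + 1)

n(n^2 - 1) = n(n - 1)(n + 1) = (n - 1)n(n + 1).
These three factors are consecutive integers, so their product is divisible by 6.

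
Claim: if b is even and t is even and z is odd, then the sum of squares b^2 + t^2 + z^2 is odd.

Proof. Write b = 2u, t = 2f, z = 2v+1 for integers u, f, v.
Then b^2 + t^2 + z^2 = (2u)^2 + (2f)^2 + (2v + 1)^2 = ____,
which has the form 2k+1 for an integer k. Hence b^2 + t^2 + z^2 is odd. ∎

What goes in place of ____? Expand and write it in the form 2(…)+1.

(2u)^2 + (2f)^2 + (2v + 1)^2 = 4f^2 + 4u^2 + 4v^2 + 4v + 1
= 2(2f^2 + 2u^2 + 2v^2 + 2v) + 1.
Since 2f^2 + 2u^2 + 2v^2 + 2v is an integer, the sum of squares is of the form 2k+1 for an integer k.

2(2f^2 + 2u^2 + 2v^2 + 2v) + 1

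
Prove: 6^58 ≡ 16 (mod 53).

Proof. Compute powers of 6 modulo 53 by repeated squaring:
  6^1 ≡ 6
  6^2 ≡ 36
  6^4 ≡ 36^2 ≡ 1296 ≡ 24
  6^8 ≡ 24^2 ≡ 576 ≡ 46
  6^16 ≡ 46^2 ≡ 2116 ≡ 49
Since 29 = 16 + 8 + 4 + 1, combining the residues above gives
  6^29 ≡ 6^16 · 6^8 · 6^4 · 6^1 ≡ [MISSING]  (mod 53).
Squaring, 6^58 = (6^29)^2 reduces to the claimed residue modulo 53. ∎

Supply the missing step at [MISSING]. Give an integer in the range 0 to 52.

4

6^16 · 6^8 · 6^4 · 6^1 ≡ 49 · 46 · 24 · 6 = 324576.
324576 mod 53 = 4, so 6^29 ≡ 4 (mod 53).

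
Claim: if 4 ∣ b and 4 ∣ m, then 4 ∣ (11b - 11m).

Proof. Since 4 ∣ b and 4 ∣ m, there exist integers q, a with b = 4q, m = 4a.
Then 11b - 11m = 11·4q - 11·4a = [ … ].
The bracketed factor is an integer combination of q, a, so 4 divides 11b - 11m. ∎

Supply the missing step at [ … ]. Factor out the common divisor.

4(-11a + 11q)

Each term has a factor of 4: 11·4q - 11·4a = 4·(-11a + 11q).
Since -11a + 11q is an integer, 4 ∣ (11b - 11m).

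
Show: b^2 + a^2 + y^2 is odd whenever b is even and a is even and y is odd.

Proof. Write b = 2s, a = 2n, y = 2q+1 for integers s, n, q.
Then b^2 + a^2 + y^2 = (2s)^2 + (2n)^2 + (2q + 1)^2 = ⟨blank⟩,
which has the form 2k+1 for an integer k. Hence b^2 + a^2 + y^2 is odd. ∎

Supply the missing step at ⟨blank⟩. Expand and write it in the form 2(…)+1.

2(2n^2 + 2q^2 + 2q + 2s^2) + 1

(2s)^2 + (2n)^2 + (2q + 1)^2 = 4n^2 + 4q^2 + 4q + 4s^2 + 1
= 2(2n^2 + 2q^2 + 2q + 2s^2) + 1.
Since 2n^2 + 2q^2 + 2q + 2s^2 is an integer, the sum of squares is of the form 2k+1 for an integer k.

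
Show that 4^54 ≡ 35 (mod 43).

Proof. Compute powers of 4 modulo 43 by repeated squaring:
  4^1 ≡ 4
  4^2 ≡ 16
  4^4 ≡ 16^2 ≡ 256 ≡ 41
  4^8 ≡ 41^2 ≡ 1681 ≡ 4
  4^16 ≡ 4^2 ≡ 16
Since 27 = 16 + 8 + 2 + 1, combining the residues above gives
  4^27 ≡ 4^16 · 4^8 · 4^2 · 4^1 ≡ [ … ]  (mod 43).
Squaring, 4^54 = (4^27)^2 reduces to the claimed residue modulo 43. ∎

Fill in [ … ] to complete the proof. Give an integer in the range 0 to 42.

Multiply the listed residues: 16 · 4 · 16 · 4 = 64 → 1024 → 4096.
Reducing modulo 43: 4096 = 95·43 + 11, so 4^27 ≡ 11.

11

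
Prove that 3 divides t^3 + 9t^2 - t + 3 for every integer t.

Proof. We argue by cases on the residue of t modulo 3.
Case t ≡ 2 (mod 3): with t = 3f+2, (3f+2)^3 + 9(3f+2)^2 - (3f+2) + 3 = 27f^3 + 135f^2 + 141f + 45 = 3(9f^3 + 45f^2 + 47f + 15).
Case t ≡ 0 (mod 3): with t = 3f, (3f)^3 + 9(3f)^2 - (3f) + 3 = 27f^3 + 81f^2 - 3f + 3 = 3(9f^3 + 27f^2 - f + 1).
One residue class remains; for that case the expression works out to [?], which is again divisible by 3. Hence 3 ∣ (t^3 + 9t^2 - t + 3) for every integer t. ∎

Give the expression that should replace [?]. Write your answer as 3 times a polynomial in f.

3(9f^3 + 36f^2 + 20f + 4)

The residues treated are {2, 0}, so the missing case is t ≡ 1 (mod 3); write t = 3f+1.
Then (3f+1)^3 + 9(3f+1)^2 - (3f+1) + 3 = 27f^3 + 108f^2 + 60f + 12 = 3(9f^3 + 36f^2 + 20f + 4).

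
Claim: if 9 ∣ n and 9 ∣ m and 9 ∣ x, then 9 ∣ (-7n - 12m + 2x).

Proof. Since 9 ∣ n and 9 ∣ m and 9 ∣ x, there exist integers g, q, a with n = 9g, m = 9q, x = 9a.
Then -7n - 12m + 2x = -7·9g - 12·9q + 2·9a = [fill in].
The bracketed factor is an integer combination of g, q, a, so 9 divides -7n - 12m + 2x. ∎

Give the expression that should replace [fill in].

9(2a - 7g - 12q)

Pull the common 9 out of every term: -7·9g - 12·9q + 2·9a = 9(2a - 7g - 12q).
2a - 7g - 12q is an integer, which exhibits the divisibility.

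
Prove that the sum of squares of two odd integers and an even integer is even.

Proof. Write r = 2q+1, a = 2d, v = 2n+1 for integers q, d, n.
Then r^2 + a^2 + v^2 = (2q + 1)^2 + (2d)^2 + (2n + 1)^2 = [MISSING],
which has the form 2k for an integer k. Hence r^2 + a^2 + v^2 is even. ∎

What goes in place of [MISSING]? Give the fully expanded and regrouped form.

2(2d^2 + 2n^2 + 2n + 2q^2 + 2q + 1)

Expanding: (2q + 1)^2 + (2d)^2 + (2n + 1)^2 = 4d^2 + 4n^2 + 4n + 4q^2 + 4q + 2.
Every term is even; pulling out the factor of 2 gives 2(2d^2 + 2n^2 + 2n + 2q^2 + 2q + 1).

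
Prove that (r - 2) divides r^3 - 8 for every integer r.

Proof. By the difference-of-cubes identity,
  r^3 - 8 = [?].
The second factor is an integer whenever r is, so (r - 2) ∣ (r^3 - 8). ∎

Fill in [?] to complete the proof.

(r - 2)(r^2 + 2r + 4)

a^3 - b^3 = (a - b)(a^2 + ab + b^2). With a = r, b = 2:
r^3 - 8 = (r - 2)(r^2 + 2r + 4).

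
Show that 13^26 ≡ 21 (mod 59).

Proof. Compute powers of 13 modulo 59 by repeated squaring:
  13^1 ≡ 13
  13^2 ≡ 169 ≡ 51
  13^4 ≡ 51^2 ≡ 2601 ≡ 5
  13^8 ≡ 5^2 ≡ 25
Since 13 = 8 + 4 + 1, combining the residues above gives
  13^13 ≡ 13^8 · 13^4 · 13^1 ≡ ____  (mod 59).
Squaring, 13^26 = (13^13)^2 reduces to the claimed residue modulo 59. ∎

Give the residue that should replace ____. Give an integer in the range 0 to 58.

32

13^8 · 13^4 · 13^1 ≡ 25 · 5 · 13 = 1625.
1625 mod 59 = 32, so 13^13 ≡ 32 (mod 59).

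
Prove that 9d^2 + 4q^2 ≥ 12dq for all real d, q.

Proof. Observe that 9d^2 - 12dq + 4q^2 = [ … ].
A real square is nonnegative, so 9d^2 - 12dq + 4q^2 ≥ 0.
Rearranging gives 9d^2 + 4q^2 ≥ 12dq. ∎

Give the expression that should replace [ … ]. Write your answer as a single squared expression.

(3d - 2q)^2

The leading and trailing coefficients are 3^2 and 2^2, and 12 = 2·3·2, so the trinomial is (3d - 2q)^2.
Hence 9d^2 - 12dq + 4q^2 ≥ 0.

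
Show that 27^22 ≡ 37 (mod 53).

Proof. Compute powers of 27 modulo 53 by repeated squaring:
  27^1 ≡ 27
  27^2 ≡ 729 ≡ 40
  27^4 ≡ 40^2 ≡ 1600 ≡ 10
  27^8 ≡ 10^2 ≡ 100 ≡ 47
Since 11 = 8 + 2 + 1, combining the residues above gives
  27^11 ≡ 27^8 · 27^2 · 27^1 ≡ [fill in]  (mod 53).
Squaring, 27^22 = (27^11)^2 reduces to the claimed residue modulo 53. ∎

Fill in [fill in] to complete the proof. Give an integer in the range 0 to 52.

Multiply the listed residues: 47 · 40 · 27 = 1880 → 50760.
Reducing modulo 53: 50760 = 957·53 + 39, so 27^11 ≡ 39.

39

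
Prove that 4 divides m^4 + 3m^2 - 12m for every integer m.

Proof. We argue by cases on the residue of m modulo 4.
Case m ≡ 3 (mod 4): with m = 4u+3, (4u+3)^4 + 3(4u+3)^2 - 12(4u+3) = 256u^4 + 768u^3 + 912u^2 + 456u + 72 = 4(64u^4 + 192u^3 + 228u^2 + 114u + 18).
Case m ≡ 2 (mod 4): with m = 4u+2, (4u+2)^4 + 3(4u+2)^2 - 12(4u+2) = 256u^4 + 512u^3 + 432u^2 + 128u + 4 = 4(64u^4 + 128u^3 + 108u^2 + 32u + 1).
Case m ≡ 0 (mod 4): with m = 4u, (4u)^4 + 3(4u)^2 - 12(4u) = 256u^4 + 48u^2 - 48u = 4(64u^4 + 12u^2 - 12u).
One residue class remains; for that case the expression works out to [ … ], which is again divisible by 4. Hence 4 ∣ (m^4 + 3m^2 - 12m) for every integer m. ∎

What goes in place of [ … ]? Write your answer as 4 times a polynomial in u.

The residues treated are {3, 2, 0}, so the missing case is m ≡ 1 (mod 4); write m = 4u+1.
Then (4u+1)^4 + 3(4u+1)^2 - 12(4u+1) = 256u^4 + 256u^3 + 144u^2 - 8u - 8 = 4(64u^4 + 64u^3 + 36u^2 - 2u - 2).

4(64u^4 + 64u^3 + 36u^2 - 2u - 2)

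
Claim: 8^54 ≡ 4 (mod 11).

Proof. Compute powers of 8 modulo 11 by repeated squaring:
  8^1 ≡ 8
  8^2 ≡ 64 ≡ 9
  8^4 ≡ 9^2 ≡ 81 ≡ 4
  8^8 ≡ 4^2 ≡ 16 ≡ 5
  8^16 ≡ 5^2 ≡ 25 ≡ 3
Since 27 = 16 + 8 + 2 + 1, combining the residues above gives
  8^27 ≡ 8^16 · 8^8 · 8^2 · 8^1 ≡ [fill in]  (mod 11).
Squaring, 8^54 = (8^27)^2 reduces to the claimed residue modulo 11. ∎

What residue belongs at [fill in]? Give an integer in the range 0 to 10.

2

8^16 · 8^8 · 8^2 · 8^1 ≡ 3 · 5 · 9 · 8 = 1080.
1080 mod 11 = 2, so 8^27 ≡ 2 (mod 11).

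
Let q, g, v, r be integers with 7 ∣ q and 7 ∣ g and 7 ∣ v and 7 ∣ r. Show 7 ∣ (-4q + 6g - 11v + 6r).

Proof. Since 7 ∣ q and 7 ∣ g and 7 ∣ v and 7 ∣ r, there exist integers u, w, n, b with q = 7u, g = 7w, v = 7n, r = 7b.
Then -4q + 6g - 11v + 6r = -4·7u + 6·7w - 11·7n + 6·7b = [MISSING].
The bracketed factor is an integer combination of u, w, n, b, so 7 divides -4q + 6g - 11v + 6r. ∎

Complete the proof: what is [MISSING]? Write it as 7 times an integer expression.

7(6b - 11n - 4u + 6w)

Pull the common 7 out of every term: -4·7u + 6·7w - 11·7n + 6·7b = 7(6b - 11n - 4u + 6w).
6b - 11n - 4u + 6w is an integer, which exhibits the divisibility.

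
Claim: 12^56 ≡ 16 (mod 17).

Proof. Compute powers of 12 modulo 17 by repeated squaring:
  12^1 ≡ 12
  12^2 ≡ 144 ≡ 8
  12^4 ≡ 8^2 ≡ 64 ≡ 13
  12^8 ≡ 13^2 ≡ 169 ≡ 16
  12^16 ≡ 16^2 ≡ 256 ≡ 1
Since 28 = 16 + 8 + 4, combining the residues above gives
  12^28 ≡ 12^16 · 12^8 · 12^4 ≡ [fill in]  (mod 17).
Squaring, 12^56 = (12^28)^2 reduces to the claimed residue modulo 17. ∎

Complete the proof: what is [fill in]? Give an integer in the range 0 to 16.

4

12^16 · 12^8 · 12^4 ≡ 1 · 16 · 13 = 208.
208 mod 17 = 4, so 12^28 ≡ 4 (mod 17).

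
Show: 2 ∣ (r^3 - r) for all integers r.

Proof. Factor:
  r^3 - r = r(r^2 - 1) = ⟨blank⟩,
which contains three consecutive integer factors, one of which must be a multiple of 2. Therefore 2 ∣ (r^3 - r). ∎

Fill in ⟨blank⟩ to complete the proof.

(r - 1)r(r + 1)

r(r^2 - 1) = r(r - 1)(r + 1) = (r - 1)r(r + 1).
These three factors are consecutive integers, so their product is divisible by 2.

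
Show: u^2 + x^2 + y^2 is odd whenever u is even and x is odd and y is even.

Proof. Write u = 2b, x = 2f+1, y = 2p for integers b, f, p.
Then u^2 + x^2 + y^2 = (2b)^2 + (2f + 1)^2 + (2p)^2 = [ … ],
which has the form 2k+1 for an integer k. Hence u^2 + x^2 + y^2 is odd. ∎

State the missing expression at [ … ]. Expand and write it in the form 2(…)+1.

Expanding: (2b)^2 + (2f + 1)^2 + (2p)^2 = 4b^2 + 4f^2 + 4f + 4p^2 + 1.
Every term except the constant is even, so this is 2(2b^2 + 2f^2 + 2f + 2p^2) + 1,
and 2b^2 + 2f^2 + 2f + 2p^2 ∈ ℤ gives the required form.

2(2b^2 + 2f^2 + 2f + 2p^2) + 1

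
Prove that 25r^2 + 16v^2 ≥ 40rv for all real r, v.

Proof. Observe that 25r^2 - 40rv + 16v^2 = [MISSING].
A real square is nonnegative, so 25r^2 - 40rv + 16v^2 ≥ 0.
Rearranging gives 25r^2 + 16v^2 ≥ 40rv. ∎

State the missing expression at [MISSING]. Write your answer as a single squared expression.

The leading and trailing coefficients are 5^2 and 4^2, and 40 = 2·5·4, so the trinomial is (5r - 4v)^2.
Hence 25r^2 - 40rv + 16v^2 ≥ 0.

(5r - 4v)^2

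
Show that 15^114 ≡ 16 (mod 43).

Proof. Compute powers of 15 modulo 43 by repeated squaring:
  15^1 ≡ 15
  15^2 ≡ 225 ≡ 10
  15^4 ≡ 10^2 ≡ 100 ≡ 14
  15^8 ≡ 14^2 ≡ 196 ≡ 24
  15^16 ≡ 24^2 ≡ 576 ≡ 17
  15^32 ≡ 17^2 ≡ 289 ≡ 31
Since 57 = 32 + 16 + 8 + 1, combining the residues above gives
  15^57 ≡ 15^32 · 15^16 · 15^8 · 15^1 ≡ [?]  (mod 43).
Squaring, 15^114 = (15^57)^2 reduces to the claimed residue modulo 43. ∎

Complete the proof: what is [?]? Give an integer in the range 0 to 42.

4

15^32 · 15^16 · 15^8 · 15^1 ≡ 31 · 17 · 24 · 15 = 189720.
189720 mod 43 = 4, so 15^57 ≡ 4 (mod 43).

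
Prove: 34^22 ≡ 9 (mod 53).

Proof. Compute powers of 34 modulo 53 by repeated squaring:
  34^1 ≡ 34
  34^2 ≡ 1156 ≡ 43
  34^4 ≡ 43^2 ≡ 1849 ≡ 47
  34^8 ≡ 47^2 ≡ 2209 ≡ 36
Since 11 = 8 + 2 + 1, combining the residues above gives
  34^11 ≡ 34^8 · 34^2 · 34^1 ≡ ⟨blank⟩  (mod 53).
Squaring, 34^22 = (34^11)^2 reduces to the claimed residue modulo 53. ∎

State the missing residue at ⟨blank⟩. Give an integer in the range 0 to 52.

Multiply the listed residues: 36 · 43 · 34 = 1548 → 52632.
Reducing modulo 53: 52632 = 993·53 + 3, so 34^11 ≡ 3.

3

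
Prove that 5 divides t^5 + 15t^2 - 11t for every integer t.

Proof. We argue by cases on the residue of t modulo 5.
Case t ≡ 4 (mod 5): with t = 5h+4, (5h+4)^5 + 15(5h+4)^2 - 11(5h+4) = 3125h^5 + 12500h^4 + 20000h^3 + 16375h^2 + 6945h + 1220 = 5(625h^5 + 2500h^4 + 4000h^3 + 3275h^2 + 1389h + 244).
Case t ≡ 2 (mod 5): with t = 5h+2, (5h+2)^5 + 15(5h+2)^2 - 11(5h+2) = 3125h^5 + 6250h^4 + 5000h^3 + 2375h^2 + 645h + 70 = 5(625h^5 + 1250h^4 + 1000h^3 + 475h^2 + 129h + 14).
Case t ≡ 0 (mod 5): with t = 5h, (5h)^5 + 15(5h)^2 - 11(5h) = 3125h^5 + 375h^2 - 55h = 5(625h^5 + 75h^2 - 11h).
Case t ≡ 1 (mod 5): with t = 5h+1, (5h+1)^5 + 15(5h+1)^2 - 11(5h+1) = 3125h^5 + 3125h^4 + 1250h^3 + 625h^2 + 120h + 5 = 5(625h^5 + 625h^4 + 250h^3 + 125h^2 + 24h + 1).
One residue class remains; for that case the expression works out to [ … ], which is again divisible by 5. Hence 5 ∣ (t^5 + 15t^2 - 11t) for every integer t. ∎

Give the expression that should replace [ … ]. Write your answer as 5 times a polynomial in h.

5(625h^5 + 1875h^4 + 2250h^3 + 1425h^2 + 484h + 69)

Only t ≡ 3 (mod 5) is unaccounted for. Put t = 5h+3:
(5h+3)^5 + 15(5h+3)^2 - 11(5h+3) expands to 3125h^5 + 9375h^4 + 11250h^3 + 7125h^2 + 2420h + 345,
and factoring out 5 leaves 5(625h^5 + 1875h^4 + 2250h^3 + 1425h^2 + 484h + 69).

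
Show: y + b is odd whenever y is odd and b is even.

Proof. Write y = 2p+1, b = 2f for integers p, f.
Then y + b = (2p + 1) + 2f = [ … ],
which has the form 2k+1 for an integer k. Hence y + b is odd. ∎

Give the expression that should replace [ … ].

(2p + 1) + 2f = 2f + 2p + 1
= 2(f + p) + 1.
Since f + p is an integer, the sum is of the form 2k+1 for an integer k.

2(f + p) + 1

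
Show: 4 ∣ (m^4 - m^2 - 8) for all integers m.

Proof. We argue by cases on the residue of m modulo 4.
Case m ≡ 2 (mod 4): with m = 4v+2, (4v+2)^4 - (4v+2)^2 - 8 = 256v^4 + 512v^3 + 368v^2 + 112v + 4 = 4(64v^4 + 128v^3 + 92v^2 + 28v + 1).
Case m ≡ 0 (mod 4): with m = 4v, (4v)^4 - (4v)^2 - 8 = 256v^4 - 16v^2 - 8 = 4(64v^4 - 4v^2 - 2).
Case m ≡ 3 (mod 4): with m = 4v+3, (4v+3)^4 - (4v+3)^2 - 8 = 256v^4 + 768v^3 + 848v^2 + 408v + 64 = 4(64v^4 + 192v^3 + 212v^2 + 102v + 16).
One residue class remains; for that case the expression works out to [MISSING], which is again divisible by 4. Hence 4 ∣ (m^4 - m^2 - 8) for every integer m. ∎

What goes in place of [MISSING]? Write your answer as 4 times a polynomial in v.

The residues treated are {2, 0, 3}, so the missing case is m ≡ 1 (mod 4); write m = 4v+1.
Then (4v+1)^4 - (4v+1)^2 - 8 = 256v^4 + 256v^3 + 80v^2 + 8v - 8 = 4(64v^4 + 64v^3 + 20v^2 + 2v - 2).

4(64v^4 + 64v^3 + 20v^2 + 2v - 2)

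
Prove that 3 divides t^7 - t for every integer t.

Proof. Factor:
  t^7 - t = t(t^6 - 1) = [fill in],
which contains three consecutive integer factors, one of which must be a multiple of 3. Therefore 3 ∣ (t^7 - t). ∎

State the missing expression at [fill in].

t^6 - 1 = (t^2 - 1)(t^4 + t^2 + 1), and t^2 - 1 = (t-1)(t+1).
So t(t^6 - 1) = (t - 1)t(t + 1)(t^4 + t^2 + 1).

(t - 1)t(t + 1)(t^4 + t^2 + 1)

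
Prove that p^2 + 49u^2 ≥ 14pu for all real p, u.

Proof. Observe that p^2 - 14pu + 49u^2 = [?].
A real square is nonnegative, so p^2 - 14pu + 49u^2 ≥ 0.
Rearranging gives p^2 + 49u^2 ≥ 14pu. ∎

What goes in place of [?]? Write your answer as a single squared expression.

The leading and trailing coefficients are 1^2 and 7^2, and 14 = 2·1·7, so the trinomial is (p - 7u)^2.
Hence p^2 - 14pu + 49u^2 ≥ 0.

(p - 7u)^2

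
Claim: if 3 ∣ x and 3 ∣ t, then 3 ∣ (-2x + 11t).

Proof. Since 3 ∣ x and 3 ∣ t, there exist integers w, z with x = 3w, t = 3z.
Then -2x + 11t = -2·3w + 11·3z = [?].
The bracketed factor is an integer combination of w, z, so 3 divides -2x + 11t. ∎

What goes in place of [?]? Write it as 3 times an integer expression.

3(-2w + 11z)

Each term has a factor of 3: -2·3w + 11·3z = 3·(-2w + 11z).
Since -2w + 11z is an integer, 3 ∣ (-2x + 11t).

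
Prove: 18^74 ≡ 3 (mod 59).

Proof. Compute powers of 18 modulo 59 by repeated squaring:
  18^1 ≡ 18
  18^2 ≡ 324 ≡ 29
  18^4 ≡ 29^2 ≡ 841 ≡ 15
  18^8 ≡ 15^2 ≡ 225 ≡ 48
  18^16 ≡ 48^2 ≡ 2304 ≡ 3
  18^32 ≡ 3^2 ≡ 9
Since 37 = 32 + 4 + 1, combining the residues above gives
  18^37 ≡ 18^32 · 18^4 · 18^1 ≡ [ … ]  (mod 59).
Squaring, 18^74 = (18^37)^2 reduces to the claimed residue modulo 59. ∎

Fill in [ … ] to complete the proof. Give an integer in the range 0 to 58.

11

Multiply the listed residues: 9 · 15 · 18 = 135 → 2430.
Reducing modulo 59: 2430 = 41·59 + 11, so 18^37 ≡ 11.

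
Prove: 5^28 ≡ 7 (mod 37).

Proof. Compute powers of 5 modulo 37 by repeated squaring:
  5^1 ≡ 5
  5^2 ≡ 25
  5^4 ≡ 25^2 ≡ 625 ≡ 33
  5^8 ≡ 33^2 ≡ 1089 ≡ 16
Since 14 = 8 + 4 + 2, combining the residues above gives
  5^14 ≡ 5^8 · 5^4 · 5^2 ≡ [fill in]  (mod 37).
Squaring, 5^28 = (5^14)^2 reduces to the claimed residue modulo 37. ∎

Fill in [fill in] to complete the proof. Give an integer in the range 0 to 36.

28

Multiply the listed residues: 16 · 33 · 25 = 528 → 13200.
Reducing modulo 37: 13200 = 356·37 + 28, so 5^14 ≡ 28.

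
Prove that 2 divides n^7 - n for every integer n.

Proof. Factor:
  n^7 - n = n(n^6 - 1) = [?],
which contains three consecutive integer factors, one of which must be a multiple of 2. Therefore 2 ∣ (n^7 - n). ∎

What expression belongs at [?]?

n^6 - 1 = (n^2 - 1)(n^4 + n^2 + 1), and n^2 - 1 = (n-1)(n+1).
So n(n^6 - 1) = (n - 1)n(n + 1)(n^4 + n^2 + 1).

(n - 1)n(n + 1)(n^4 + n^2 + 1)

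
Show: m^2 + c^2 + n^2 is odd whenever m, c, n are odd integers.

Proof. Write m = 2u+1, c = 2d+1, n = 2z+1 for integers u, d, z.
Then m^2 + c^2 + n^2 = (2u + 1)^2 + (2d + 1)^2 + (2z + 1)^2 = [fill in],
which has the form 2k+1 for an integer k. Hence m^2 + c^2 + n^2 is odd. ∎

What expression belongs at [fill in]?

Expanding: (2u + 1)^2 + (2d + 1)^2 + (2z + 1)^2 = 4d^2 + 4d + 4u^2 + 4u + 4z^2 + 4z + 3.
Every term except the constant is even, so this is 2(2d^2 + 2d + 2u^2 + 2u + 2z^2 + 2z + 1) + 1,
and 2d^2 + 2d + 2u^2 + 2u + 2z^2 + 2z + 1 ∈ ℤ gives the required form.

2(2d^2 + 2d + 2u^2 + 2u + 2z^2 + 2z + 1) + 1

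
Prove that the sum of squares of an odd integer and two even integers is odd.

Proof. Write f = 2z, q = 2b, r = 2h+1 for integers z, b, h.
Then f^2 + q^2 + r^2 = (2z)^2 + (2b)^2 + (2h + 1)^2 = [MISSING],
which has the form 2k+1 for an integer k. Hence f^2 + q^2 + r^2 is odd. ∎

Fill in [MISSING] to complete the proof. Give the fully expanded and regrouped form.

2(2b^2 + 2h^2 + 2h + 2z^2) + 1

(2z)^2 + (2b)^2 + (2h + 1)^2 = 4b^2 + 4h^2 + 4h + 4z^2 + 1
= 2(2b^2 + 2h^2 + 2h + 2z^2) + 1.
Since 2b^2 + 2h^2 + 2h + 2z^2 is an integer, the sum of squares is of the form 2k+1 for an integer k.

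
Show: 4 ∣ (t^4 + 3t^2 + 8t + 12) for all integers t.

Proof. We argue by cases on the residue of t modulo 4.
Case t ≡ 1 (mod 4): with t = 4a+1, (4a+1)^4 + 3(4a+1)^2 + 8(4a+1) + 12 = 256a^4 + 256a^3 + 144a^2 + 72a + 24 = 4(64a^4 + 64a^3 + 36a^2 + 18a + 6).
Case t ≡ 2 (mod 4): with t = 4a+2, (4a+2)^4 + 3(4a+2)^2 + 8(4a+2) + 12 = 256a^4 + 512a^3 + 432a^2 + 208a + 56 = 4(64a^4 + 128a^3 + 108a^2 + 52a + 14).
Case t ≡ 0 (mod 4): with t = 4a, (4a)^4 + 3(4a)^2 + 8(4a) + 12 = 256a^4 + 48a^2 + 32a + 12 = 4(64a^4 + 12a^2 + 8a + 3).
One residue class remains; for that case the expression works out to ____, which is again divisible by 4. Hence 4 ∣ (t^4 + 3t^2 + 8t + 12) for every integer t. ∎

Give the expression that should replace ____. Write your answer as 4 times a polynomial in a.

The residues treated are {1, 2, 0}, so the missing case is t ≡ 3 (mod 4); write t = 4a+3.
Then (4a+3)^4 + 3(4a+3)^2 + 8(4a+3) + 12 = 256a^4 + 768a^3 + 912a^2 + 536a + 144 = 4(64a^4 + 192a^3 + 228a^2 + 134a + 36).

4(64a^4 + 192a^3 + 228a^2 + 134a + 36)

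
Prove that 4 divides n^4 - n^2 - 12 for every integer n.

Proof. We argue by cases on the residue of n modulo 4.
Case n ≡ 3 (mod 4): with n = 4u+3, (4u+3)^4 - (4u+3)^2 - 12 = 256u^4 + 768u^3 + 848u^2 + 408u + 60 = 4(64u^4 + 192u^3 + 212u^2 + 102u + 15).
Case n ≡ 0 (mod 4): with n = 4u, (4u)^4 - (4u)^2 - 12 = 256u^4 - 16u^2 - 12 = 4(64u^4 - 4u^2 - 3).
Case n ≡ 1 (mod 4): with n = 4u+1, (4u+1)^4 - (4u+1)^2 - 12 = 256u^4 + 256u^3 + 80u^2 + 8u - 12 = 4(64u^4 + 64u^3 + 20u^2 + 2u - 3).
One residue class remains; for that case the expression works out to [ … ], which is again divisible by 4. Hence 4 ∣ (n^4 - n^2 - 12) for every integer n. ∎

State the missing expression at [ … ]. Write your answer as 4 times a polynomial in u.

4(64u^4 + 128u^3 + 92u^2 + 28u)

The residues treated are {3, 0, 1}, so the missing case is n ≡ 2 (mod 4); write n = 4u+2.
Then (4u+2)^4 - (4u+2)^2 - 12 = 256u^4 + 512u^3 + 368u^2 + 112u = 4(64u^4 + 128u^3 + 92u^2 + 28u).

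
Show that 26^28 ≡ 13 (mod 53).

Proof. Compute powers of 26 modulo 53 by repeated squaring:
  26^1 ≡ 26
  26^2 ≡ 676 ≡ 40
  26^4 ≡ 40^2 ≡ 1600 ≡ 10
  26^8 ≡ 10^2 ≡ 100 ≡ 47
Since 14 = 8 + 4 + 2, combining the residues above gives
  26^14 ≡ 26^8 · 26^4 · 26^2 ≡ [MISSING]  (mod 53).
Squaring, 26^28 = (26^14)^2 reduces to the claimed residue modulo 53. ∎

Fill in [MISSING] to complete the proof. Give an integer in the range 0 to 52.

26^8 · 26^4 · 26^2 ≡ 47 · 10 · 40 = 18800.
18800 mod 53 = 38, so 26^14 ≡ 38 (mod 53).

38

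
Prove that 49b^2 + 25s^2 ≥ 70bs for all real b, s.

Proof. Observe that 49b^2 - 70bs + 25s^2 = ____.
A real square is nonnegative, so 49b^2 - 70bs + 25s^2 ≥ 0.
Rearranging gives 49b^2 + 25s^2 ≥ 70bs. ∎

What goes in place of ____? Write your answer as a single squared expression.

49b^2 - 70bs + 25s^2 is a perfect-square trinomial: the outer terms are (7b)^2 and (5s)^2, and the cross term is -2·7b·5s.
So 49b^2 - 70bs + 25s^2 = (7b - 5s)^2 ≥ 0.

(7b - 5s)^2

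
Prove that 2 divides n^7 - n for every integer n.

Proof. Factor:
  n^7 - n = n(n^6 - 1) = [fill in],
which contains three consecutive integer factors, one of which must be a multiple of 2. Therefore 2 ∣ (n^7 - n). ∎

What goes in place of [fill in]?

n^6 - 1 = (n^2 - 1)(n^4 + n^2 + 1), and n^2 - 1 = (n-1)(n+1).
So n(n^6 - 1) = (n - 1)n(n + 1)(n^4 + n^2 + 1).

(n - 1)n(n + 1)(n^4 + n^2 + 1)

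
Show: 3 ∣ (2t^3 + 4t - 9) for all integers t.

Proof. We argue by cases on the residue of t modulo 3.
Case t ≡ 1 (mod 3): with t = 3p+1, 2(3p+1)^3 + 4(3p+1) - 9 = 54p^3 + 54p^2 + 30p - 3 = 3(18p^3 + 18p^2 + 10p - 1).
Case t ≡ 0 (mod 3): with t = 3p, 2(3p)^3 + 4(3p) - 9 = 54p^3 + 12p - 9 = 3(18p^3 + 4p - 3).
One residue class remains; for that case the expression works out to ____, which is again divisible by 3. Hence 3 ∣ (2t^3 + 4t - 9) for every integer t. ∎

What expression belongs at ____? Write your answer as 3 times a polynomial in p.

3(18p^3 + 36p^2 + 28p + 5)

Only t ≡ 2 (mod 3) is unaccounted for. Put t = 3p+2:
2(3p+2)^3 + 4(3p+2) - 9 expands to 54p^3 + 108p^2 + 84p + 15,
and factoring out 3 leaves 3(18p^3 + 36p^2 + 28p + 5).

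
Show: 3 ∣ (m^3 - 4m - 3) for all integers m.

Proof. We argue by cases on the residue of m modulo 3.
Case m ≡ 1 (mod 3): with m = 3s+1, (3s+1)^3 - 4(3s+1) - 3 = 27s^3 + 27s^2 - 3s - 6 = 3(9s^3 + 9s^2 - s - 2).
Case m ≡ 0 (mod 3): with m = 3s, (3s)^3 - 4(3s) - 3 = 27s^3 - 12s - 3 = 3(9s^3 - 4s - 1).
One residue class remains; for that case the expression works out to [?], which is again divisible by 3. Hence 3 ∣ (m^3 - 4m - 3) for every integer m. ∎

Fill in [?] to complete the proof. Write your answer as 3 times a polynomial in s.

The residues treated are {1, 0}, so the missing case is m ≡ 2 (mod 3); write m = 3s+2.
Then (3s+2)^3 - 4(3s+2) - 3 = 27s^3 + 54s^2 + 24s - 3 = 3(9s^3 + 18s^2 + 8s - 1).

3(9s^3 + 18s^2 + 8s - 1)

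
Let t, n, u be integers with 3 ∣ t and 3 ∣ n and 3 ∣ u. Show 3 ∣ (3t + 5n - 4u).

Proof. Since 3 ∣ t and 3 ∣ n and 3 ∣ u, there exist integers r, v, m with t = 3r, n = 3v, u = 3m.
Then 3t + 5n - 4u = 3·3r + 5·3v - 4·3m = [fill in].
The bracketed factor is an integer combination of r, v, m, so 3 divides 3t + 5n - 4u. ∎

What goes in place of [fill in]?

3(-4m + 3r + 5v)

Pull the common 3 out of every term: 3·3r + 5·3v - 4·3m = 3(-4m + 3r + 5v).
-4m + 3r + 5v is an integer, which exhibits the divisibility.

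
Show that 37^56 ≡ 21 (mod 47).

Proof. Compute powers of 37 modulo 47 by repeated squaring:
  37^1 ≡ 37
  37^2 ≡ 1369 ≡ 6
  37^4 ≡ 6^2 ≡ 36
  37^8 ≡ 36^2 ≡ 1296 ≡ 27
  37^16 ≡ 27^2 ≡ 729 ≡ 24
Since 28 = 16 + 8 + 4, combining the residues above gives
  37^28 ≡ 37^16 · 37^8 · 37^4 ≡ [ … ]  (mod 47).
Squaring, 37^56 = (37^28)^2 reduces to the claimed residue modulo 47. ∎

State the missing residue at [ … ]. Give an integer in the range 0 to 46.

16

37^16 · 37^8 · 37^4 ≡ 24 · 27 · 36 = 23328.
23328 mod 47 = 16, so 37^28 ≡ 16 (mod 47).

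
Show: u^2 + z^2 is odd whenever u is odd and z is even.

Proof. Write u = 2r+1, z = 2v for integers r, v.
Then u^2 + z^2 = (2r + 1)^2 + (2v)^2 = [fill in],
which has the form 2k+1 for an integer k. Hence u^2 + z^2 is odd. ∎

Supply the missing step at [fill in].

2(2r^2 + 2r + 2v^2) + 1

(2r + 1)^2 + (2v)^2 = 4r^2 + 4r + 4v^2 + 1
= 2(2r^2 + 2r + 2v^2) + 1.
Since 2r^2 + 2r + 2v^2 is an integer, the sum of squares is of the form 2k+1 for an integer k.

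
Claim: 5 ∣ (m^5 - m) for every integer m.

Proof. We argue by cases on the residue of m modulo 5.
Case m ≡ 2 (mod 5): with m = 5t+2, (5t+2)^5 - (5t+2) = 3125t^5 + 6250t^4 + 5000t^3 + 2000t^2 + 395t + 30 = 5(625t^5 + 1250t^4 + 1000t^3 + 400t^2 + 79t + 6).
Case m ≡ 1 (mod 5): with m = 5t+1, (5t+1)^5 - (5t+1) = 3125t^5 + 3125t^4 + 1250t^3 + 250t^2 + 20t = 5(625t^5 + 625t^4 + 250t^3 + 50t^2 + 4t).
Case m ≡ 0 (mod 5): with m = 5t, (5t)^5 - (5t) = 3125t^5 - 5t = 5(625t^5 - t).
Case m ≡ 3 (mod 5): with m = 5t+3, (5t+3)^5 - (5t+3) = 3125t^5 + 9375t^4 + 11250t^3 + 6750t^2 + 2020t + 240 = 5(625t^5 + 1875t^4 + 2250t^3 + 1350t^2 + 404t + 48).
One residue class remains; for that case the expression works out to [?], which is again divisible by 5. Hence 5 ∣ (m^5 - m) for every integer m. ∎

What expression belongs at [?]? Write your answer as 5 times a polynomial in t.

5(625t^5 + 2500t^4 + 4000t^3 + 3200t^2 + 1279t + 204)

The residues treated are {2, 1, 0, 3}, so the missing case is m ≡ 4 (mod 5); write m = 5t+4.
Then (5t+4)^5 - (5t+4) = 3125t^5 + 12500t^4 + 20000t^3 + 16000t^2 + 6395t + 1020 = 5(625t^5 + 2500t^4 + 4000t^3 + 3200t^2 + 1279t + 204).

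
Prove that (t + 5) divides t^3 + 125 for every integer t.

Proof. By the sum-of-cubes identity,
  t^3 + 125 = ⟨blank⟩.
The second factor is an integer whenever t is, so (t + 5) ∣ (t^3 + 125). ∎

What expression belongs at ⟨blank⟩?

(t + 5)(t^2 - 5t + 25)

Polynomial division of t^3 + 125 by t + 5 leaves remainder 0 and quotient t^2 - 5t + 25.
Hence t^3 + 125 = (t + 5)(t^2 - 5t + 25).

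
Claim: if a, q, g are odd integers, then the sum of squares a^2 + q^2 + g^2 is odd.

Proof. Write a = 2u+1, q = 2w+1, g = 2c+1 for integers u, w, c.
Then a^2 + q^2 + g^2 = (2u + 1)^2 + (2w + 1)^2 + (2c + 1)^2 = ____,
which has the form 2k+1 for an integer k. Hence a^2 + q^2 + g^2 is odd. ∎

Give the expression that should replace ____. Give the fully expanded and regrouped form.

(2u + 1)^2 + (2w + 1)^2 + (2c + 1)^2 = 4c^2 + 4c + 4u^2 + 4u + 4w^2 + 4w + 3
= 2(2c^2 + 2c + 2u^2 + 2u + 2w^2 + 2w + 1) + 1.
Since 2c^2 + 2c + 2u^2 + 2u + 2w^2 + 2w + 1 is an integer, the sum of squares is of the form 2k+1 for an integer k.

2(2c^2 + 2c + 2u^2 + 2u + 2w^2 + 2w + 1) + 1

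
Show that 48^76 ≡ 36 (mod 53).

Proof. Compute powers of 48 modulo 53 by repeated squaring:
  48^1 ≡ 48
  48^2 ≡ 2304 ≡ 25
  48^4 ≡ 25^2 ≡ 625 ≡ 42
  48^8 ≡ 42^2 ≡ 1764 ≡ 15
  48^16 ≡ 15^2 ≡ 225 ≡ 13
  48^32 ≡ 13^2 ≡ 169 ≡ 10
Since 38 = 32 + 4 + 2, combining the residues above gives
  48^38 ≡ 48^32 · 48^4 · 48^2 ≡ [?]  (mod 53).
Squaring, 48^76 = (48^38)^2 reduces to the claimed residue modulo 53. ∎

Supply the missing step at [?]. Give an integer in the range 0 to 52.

6

48^32 · 48^4 · 48^2 ≡ 10 · 42 · 25 = 10500.
10500 mod 53 = 6, so 48^38 ≡ 6 (mod 53).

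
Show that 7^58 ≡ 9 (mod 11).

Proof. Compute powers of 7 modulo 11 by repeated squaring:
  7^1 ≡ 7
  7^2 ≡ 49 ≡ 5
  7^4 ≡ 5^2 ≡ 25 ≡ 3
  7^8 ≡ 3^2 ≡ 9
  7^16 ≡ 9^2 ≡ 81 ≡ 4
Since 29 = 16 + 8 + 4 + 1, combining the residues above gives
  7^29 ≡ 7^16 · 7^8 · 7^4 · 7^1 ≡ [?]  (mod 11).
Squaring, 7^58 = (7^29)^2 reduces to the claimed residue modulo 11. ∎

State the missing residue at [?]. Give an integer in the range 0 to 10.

Multiply the listed residues: 4 · 9 · 3 · 7 = 36 → 108 → 756.
Reducing modulo 11: 756 = 68·11 + 8, so 7^29 ≡ 8.

8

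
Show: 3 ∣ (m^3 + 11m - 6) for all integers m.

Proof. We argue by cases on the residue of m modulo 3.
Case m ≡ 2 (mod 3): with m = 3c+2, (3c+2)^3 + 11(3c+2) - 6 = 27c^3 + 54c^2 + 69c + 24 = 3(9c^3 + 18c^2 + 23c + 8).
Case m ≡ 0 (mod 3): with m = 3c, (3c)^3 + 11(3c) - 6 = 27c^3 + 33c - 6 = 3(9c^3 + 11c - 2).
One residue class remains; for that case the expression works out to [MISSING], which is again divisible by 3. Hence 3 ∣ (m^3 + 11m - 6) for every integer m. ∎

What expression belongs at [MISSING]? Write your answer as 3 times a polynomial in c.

The residues treated are {2, 0}, so the missing case is m ≡ 1 (mod 3); write m = 3c+1.
Then (3c+1)^3 + 11(3c+1) - 6 = 27c^3 + 27c^2 + 42c + 6 = 3(9c^3 + 9c^2 + 14c + 2).

3(9c^3 + 9c^2 + 14c + 2)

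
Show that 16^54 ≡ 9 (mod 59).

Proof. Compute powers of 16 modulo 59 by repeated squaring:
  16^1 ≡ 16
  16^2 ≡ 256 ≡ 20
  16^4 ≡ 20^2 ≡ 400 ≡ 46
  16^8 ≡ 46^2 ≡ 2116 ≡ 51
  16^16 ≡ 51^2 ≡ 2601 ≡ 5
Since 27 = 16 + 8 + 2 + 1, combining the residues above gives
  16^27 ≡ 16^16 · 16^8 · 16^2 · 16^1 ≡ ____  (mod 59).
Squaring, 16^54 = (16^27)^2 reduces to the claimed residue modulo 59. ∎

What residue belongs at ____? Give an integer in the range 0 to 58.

3

16^16 · 16^8 · 16^2 · 16^1 ≡ 5 · 51 · 20 · 16 = 81600.
81600 mod 59 = 3, so 16^27 ≡ 3 (mod 59).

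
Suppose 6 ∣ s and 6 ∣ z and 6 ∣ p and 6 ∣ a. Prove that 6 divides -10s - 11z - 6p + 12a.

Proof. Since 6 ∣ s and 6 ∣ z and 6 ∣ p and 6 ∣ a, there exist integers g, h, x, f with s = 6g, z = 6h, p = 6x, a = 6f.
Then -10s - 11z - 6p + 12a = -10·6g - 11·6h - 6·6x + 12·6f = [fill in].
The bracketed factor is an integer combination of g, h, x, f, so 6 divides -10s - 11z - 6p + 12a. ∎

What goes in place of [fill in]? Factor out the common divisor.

6(12f - 10g - 11h - 6x)

Each term has a factor of 6: -10·6g - 11·6h - 6·6x + 12·6f = 6·(12f - 10g - 11h - 6x).
Since 12f - 10g - 11h - 6x is an integer, 6 ∣ (-10s - 11z - 6p + 12a).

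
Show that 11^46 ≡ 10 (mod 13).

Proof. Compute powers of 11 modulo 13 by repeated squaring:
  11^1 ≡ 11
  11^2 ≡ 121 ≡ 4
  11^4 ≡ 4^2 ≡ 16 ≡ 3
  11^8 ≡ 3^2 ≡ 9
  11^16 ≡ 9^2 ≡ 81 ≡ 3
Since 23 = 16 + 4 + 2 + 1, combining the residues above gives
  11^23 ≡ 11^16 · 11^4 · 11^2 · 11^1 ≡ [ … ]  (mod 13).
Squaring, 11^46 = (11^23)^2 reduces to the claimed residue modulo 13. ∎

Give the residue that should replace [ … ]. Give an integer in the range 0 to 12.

6

11^16 · 11^4 · 11^2 · 11^1 ≡ 3 · 3 · 4 · 11 = 396.
396 mod 13 = 6, so 11^23 ≡ 6 (mod 13).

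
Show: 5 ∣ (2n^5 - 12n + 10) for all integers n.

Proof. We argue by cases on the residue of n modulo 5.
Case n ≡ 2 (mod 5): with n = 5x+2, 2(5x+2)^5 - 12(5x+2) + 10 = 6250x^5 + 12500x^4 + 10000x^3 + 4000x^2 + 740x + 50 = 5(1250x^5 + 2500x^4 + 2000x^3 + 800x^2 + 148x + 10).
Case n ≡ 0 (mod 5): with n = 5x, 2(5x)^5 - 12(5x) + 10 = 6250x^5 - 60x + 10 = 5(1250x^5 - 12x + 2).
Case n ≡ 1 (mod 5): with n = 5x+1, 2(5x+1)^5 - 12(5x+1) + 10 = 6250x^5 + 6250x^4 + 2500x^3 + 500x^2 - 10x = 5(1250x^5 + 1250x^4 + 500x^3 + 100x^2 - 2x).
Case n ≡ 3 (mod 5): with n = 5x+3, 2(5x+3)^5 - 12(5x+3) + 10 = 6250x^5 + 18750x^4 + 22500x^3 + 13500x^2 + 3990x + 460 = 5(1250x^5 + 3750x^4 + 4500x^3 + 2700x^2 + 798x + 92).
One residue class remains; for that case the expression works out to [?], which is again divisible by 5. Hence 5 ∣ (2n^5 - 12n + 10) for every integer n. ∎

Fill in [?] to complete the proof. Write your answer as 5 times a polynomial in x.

5(1250x^5 + 5000x^4 + 8000x^3 + 6400x^2 + 2548x + 402)

The residues treated are {2, 0, 1, 3}, so the missing case is n ≡ 4 (mod 5); write n = 5x+4.
Then 2(5x+4)^5 - 12(5x+4) + 10 = 6250x^5 + 25000x^4 + 40000x^3 + 32000x^2 + 12740x + 2010 = 5(1250x^5 + 5000x^4 + 8000x^3 + 6400x^2 + 2548x + 402).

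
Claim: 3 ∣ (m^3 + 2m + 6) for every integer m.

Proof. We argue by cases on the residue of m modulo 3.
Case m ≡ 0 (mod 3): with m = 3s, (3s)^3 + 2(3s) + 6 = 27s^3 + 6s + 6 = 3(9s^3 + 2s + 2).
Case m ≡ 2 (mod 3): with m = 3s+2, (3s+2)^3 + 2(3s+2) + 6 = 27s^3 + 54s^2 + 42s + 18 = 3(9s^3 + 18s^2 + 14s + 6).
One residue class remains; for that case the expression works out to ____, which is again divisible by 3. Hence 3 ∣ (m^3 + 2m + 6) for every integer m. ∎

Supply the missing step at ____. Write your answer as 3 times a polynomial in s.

3(9s^3 + 9s^2 + 5s + 3)

The residues treated are {0, 2}, so the missing case is m ≡ 1 (mod 3); write m = 3s+1.
Then (3s+1)^3 + 2(3s+1) + 6 = 27s^3 + 27s^2 + 15s + 9 = 3(9s^3 + 9s^2 + 5s + 3).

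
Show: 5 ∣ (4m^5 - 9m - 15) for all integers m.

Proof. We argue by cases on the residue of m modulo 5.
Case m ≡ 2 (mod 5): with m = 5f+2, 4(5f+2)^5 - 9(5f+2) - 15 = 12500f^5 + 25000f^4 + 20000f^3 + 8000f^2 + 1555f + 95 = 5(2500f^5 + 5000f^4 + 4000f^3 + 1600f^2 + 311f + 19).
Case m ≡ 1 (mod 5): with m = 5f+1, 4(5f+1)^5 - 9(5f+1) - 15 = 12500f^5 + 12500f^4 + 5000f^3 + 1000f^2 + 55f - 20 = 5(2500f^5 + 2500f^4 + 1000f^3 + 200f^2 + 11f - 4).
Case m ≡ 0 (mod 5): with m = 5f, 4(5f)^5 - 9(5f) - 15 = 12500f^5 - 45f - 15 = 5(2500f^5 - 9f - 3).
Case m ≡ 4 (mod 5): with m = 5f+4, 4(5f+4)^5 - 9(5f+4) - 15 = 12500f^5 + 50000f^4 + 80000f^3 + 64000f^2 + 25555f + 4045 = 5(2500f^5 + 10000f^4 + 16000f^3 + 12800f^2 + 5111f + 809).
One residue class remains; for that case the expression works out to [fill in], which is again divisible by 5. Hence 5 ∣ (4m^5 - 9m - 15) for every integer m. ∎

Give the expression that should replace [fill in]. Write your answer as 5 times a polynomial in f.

Only m ≡ 3 (mod 5) is unaccounted for. Put m = 5f+3:
4(5f+3)^5 - 9(5f+3) - 15 expands to 12500f^5 + 37500f^4 + 45000f^3 + 27000f^2 + 8055f + 930,
and factoring out 5 leaves 5(2500f^5 + 7500f^4 + 9000f^3 + 5400f^2 + 1611f + 186).

5(2500f^5 + 7500f^4 + 9000f^3 + 5400f^2 + 1611f + 186)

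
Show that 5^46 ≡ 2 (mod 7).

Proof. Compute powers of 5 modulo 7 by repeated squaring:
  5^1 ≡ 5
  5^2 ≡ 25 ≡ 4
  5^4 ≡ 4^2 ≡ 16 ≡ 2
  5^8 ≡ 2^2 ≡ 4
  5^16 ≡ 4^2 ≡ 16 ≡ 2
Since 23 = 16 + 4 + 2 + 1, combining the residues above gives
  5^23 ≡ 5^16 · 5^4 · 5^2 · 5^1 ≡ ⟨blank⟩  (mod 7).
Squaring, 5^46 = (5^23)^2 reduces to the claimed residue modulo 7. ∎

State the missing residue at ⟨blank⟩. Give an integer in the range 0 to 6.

5^16 · 5^4 · 5^2 · 5^1 ≡ 2 · 2 · 4 · 5 = 80.
80 mod 7 = 3, so 5^23 ≡ 3 (mod 7).

3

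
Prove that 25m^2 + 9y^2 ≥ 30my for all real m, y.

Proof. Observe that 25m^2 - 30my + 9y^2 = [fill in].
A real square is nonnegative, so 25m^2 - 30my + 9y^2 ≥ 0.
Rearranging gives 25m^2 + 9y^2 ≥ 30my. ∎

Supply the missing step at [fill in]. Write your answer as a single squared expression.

The leading and trailing coefficients are 5^2 and 3^2, and 30 = 2·5·3, so the trinomial is (5m - 3y)^2.
Hence 25m^2 - 30my + 9y^2 ≥ 0.

(5m - 3y)^2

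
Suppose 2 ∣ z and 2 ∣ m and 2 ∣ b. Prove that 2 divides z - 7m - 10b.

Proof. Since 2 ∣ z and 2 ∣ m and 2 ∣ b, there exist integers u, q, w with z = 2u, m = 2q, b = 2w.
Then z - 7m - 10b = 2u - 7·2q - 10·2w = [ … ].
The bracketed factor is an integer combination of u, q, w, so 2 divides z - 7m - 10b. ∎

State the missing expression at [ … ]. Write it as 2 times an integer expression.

2(-7q + u - 10w)

Pull the common 2 out of every term: 2u - 7·2q - 10·2w = 2(-7q + u - 10w).
-7q + u - 10w is an integer, which exhibits the divisibility.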